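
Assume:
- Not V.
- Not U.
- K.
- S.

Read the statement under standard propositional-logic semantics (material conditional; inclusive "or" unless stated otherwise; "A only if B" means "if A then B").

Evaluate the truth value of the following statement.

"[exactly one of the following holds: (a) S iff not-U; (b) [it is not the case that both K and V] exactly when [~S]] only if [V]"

This is ((S ↔ ¬U) ⊕ ((K ↑ V) ↔ ¬S)) → V.

¬U = ¬F = T
S ↔ ¬U = T ↔ T = T
K ↑ V = T ↑ F = T
¬S = ¬T = F
(K ↑ V) ↔ ¬S = T ↔ F = F
(S ↔ ¬U) ⊕ ((K ↑ V) ↔ ¬S) = T ⊕ F = T
((S ↔ ¬U) ⊕ ((K ↑ V) ↔ ¬S)) → V = T → F = F

The statement is false.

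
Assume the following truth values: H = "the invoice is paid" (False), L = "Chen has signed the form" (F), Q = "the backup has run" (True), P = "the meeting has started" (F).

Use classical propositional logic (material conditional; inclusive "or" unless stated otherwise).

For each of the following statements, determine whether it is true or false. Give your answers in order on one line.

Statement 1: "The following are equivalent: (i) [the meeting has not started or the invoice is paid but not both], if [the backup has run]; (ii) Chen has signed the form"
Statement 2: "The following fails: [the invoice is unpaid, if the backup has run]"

Statement 1 F / Statement 2 F

Statement 1: Parsed as (Q -> (not P xor H)) iff L

not P = not False = True
not P xor H = True xor False = True
Q -> (not P xor H) = True -> True = True
(Q -> (not P xor H)) iff L = True iff False = False
So Statement 1 is false.

Statement 2: Parsed as not (Q -> not H)

not H = not False = True
Q -> not H = True -> True = True
not (Q -> not H) = not True = False
So Statement 2 is false.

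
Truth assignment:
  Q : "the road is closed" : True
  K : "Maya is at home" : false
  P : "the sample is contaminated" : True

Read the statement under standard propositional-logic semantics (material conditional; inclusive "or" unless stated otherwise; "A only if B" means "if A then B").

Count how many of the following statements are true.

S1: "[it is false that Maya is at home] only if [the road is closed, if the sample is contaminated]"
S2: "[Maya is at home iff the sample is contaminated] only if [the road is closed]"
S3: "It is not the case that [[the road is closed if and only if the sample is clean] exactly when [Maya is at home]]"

S1: In symbols: ~K -> (P -> Q)

~K = ~F = T
P -> Q = T -> T = T
~K -> (P -> Q) = T -> T = T
So S1 is true.

S2: In symbols: (K <-> P) -> Q

K <-> P = F <-> T = F
(K <-> P) -> Q = F -> T = T
Thus S2 is true.

S3: In symbols: ~((Q <-> ~P) <-> K)

~P = ~T = F
Q <-> ~P = T <-> F = F
(Q <-> ~P) <-> K = F <-> F = T
~((Q <-> ~P) <-> K) = ~T = F
Hence S3 is false.

2 of the 3 statements are true.

2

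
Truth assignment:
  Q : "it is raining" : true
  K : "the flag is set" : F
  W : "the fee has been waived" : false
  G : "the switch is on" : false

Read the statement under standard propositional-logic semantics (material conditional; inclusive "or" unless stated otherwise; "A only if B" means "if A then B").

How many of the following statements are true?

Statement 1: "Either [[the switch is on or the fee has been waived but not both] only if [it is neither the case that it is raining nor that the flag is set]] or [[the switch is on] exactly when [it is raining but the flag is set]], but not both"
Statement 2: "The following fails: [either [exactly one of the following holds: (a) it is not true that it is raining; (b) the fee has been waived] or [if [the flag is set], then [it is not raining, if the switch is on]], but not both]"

0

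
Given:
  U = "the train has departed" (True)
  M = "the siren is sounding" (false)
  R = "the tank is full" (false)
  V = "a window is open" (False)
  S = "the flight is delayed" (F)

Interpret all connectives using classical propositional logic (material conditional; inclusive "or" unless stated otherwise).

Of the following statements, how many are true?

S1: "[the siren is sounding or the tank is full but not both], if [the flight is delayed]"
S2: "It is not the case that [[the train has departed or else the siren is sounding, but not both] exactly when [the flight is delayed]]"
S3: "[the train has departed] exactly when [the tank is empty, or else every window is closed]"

3

S1: Formalization: S -> (M xor R)

M xor R = F xor F = F
S -> (M xor R) = F -> F = T
Thus S1 is true.

S2: Formalization: ~((U xor M) <-> S)

U xor M = T xor F = T
(U xor M) <-> S = T <-> F = F
~((U xor M) <-> S) = ~F = T
Hence S2 is true.

S3: Formalization: U <-> (~R | ~V)

~R = ~F = T
~V = ~F = T
~R | ~V = T | T = T
U <-> (~R | ~V) = T <-> T = T
So S3 is true.

Count: 3.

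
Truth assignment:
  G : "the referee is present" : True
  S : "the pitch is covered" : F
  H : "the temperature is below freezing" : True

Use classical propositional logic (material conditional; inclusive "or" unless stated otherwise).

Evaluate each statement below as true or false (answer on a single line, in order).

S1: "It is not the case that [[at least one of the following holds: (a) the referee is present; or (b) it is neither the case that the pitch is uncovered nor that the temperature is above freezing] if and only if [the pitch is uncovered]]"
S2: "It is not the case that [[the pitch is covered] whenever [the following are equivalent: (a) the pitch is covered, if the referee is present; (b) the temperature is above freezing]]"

S1 F; S2 T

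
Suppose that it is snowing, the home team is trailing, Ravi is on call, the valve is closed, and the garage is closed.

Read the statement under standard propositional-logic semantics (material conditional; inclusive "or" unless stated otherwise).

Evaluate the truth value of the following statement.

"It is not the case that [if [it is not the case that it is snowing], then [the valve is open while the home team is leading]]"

Let P = "it is snowing" (True), S = "the valve is open" (False), Q = "the home team is leading" (False).
Formalization: not (not P -> (S and Q))

not P = not True = False
S and Q = False and False = False
not P -> (S and Q) = False -> False = True
not (not P -> (S and Q)) = not True = False

False.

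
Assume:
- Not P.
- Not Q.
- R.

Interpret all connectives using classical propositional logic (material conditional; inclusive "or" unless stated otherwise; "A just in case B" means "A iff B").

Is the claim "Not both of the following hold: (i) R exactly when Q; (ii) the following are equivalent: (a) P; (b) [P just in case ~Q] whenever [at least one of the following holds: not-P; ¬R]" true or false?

The statement is true.

This is (R iff Q) nand (P iff ((not P or not R) -> (P iff not Q))).

R iff Q = True iff False = False
not P = not False = True
not R = not True = False
not P or not R = True or False = True
not Q = not False = True
P iff not Q = False iff True = False
(not P or not R) -> (P iff not Q) = True -> False = False
P iff ((not P or not R) -> (P iff not Q)) = False iff False = True
(R iff Q) nand (P iff ((not P or not R) -> (P iff not Q))) = False nand True = True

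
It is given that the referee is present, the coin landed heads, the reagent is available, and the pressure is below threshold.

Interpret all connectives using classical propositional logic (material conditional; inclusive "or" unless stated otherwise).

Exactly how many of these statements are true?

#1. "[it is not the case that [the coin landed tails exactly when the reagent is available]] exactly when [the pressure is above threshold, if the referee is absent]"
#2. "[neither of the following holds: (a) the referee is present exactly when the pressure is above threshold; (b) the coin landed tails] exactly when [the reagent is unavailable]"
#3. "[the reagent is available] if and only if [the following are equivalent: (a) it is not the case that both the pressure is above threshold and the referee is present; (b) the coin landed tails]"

1

Let Q = "the coin landed heads" (T), R = "the reagent is available" (T), P = "the referee is present" (T), S = "the pressure is above threshold" (F).

#1: Parsed as ~(~Q <-> R) <-> (~P -> S)

~Q = ~T = F
~Q <-> R = F <-> T = F
~(~Q <-> R) = ~F = T
~P = ~T = F
~P -> S = F -> F = T
~(~Q <-> R) <-> (~P -> S) = T <-> T = T
Hence #1 is true.

#2: In symbols: ((P <-> S) nor ~Q) <-> ~R

P <-> S = T <-> F = F
~Q = ~T = F
(P <-> S) nor ~Q = F nor F = T
~R = ~T = F
((P <-> S) nor ~Q) <-> ~R = T <-> F = F
So #2 is false.

#3: Parsed as R <-> ((S nand P) <-> ~Q)

S nand P = F nand T = T
~Q = ~T = F
(S nand P) <-> ~Q = T <-> F = F
R <-> ((S nand P) <-> ~Q) = T <-> F = F
So #3 is false.

True statements: 1.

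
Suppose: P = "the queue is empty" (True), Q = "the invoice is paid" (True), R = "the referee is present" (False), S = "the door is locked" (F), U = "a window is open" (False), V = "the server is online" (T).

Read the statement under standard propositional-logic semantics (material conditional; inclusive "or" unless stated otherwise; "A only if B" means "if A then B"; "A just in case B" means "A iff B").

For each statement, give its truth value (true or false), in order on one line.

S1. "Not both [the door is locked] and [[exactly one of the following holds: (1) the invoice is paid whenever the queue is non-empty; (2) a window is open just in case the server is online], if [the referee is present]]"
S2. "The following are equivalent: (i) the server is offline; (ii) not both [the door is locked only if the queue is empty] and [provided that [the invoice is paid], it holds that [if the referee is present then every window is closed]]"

S1 T / S2 T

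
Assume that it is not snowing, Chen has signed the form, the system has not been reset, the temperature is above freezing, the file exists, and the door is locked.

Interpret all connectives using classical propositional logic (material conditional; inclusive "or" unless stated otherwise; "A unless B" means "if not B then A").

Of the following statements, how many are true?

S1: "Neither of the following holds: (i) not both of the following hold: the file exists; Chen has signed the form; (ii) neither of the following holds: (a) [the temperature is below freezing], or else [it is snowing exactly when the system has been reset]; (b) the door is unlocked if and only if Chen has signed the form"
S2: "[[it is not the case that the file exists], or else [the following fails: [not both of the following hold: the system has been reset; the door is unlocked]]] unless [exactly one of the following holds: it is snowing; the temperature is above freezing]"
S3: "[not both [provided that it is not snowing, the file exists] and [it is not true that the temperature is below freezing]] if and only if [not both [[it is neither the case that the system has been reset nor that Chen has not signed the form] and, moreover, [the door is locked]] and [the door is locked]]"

Let U = "the file exists" (T), Q = "Chen has signed the form" (T), S = "the temperature is below freezing" (F), P = "it is snowing" (F), R = "the system has been reset" (F), V = "the door is locked" (T).

S1: In symbols: (U nand Q) nor ((S | (P <-> R)) nor (~V <-> Q))

U nand Q = T nand T = F
P <-> R = F <-> F = T
S | (P <-> R) = F | T = T
~V = ~T = F
~V <-> Q = F <-> T = F
(S | (P <-> R)) nor (~V <-> Q) = T nor F = F
(U nand Q) nor ((S | (P <-> R)) nor (~V <-> Q)) = F nor F = T
So S1 is true.

S2: In symbols: (~U | ~(R nand ~V)) | (P xor ~S)

~U = ~T = F
~V = ~T = F
R nand ~V = F nand F = T
~(R nand ~V) = ~T = F
~U | ~(R nand ~V) = F | F = F
~S = ~F = T
P xor ~S = F xor T = T
(~U | ~(R nand ~V)) | (P xor ~S) = F | T = T
Thus S2 is true.

S3: In symbols: ((~P -> U) nand ~S) <-> (((R nor ~Q) & V) nand V)

~P = ~F = T
~P -> U = T -> T = T
~S = ~F = T
(~P -> U) nand ~S = T nand T = F
~Q = ~T = F
R nor ~Q = F nor F = T
(R nor ~Q) & V = T & T = T
((R nor ~Q) & V) nand V = T nand T = F
((~P -> U) nand ~S) <-> (((R nor ~Q) & V) nand V) = F <-> F = T
Thus S3 is true.

3 of the 3 statements are true.

3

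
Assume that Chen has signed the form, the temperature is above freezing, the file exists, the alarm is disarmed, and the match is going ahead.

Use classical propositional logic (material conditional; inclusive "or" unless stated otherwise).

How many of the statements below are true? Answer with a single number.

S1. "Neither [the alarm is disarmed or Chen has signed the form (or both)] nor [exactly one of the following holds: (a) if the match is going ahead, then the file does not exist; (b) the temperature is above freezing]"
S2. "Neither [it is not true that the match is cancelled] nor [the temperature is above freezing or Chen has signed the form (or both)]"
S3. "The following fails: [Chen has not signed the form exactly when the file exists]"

1

Let S = "the alarm is armed" (False), P = "Chen has signed the form" (True), U = "the match is cancelled" (False), R = "the file exists" (True), Q = "the temperature is below freezing" (False).

S1: Parsed as (not S or P) nor ((not U -> not R) xor not Q)

not S = not False = True
not S or P = True or True = True
not U = not False = True
not R = not True = False
not U -> not R = True -> False = False
not Q = not False = True
(not U -> not R) xor not Q = False xor True = True
(not S or P) nor ((not U -> not R) xor not Q) = True nor True = False
So S1 is false.

S2: In symbols: not U nor (not Q or P)

not U = not False = True
not Q = not False = True
not Q or P = True or True = True
not U nor (not Q or P) = True nor True = False
Hence S2 is false.

S3: This is not (not P iff R).

not P = not True = False
not P iff R = False iff True = False
not (not P iff R) = not False = True
Thus S3 is true.

1 of the 3 statements is true (S3).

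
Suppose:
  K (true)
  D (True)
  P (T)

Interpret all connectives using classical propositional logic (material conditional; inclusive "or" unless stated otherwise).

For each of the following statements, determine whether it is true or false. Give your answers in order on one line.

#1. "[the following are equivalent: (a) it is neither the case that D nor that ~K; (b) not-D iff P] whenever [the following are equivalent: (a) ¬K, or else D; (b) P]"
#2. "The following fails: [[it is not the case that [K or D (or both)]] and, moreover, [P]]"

#1 true, #2 true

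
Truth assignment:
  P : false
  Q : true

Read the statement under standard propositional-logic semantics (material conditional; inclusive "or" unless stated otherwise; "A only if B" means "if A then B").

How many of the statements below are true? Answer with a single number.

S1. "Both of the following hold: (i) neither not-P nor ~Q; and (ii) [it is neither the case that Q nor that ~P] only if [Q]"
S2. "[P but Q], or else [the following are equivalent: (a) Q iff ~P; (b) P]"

0

S1: Formalization: (not P nor not Q) and ((Q nor not P) -> Q)

not P = not False = True
not Q = not True = False
not P nor not Q = True nor False = False
not P = not False = True
Q nor not P = True nor True = False
(Q nor not P) -> Q = False -> True = True
(not P nor not Q) and ((Q nor not P) -> Q) = False and True = False
Hence S1 is false.

S2: Parsed as (P and Q) or ((Q iff not P) iff P)

P and Q = False and True = False
not P = not False = True
Q iff not P = True iff True = True
(Q iff not P) iff P = True iff False = False
(P and Q) or ((Q iff not P) iff P) = False or False = False
Hence S2 is false.

True statements: 0 (none).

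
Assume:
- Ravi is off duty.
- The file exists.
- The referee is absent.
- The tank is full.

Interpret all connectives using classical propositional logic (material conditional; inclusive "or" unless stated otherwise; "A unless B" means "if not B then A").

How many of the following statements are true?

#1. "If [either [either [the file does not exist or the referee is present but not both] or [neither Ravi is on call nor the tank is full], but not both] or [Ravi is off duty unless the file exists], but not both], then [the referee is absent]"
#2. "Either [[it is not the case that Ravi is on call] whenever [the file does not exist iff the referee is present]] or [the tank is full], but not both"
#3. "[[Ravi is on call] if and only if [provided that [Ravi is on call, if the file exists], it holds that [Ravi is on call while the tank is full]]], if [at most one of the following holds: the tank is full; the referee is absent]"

Let Q = "the file exists" (T), R = "the referee is present" (F), P = "Ravi is on call" (F), S = "the tank is full" (T).

#1: This is (((~Q xor R) xor (P nor S)) xor (~P | Q)) -> ~R.

~Q = ~T = F
~Q xor R = F xor F = F
P nor S = F nor T = F
(~Q xor R) xor (P nor S) = F xor F = F
~P = ~F = T
~P | Q = T | T = T
((~Q xor R) xor (P nor S)) xor (~P | Q) = F xor T = T
~R = ~F = T
(((~Q xor R) xor (P nor S)) xor (~P | Q)) -> ~R = T -> T = T
Thus #1 is true.

#2: This is ((~Q <-> R) -> ~P) xor S.

~Q = ~T = F
~Q <-> R = F <-> F = T
~P = ~F = T
(~Q <-> R) -> ~P = T -> T = T
((~Q <-> R) -> ~P) xor S = T xor T = F
Thus #2 is false.

#3: Formalization: (S nand ~R) -> (P <-> ((Q -> P) -> (P & S)))

~R = ~F = T
S nand ~R = T nand T = F
Q -> P = T -> F = F
P & S = F & T = F
(Q -> P) -> (P & S) = F -> F = T
P <-> ((Q -> P) -> (P & S)) = F <-> T = F
(S nand ~R) -> (P <-> ((Q -> P) -> (P & S))) = F -> F = T
Hence #3 is true.

2 of the 3 statements are true (#1, #3).

2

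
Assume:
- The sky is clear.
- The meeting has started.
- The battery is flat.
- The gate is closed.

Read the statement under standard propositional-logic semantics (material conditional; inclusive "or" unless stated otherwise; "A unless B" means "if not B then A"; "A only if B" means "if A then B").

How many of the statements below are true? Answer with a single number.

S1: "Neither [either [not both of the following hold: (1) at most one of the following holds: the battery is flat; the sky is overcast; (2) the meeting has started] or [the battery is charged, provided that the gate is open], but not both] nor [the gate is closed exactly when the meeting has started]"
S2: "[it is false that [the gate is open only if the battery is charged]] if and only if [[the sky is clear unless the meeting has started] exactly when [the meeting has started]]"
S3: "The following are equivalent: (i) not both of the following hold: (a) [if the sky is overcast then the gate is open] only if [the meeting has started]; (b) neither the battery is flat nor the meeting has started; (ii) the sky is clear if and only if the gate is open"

Let H = "the battery is charged" (F), Q = "the sky is overcast" (F), P = "the meeting has started" (T), R = "the gate is open" (F).

S1: In symbols: (((¬H ↑ Q) ↑ P) ⊕ (R → H)) ↓ (¬R ↔ P)

¬H = ¬F = T
¬H ↑ Q = T ↑ F = T
(¬H ↑ Q) ↑ P = T ↑ T = F
R → H = F → F = T
((¬H ↑ Q) ↑ P) ⊕ (R → H) = F ⊕ T = T
¬R = ¬F = T
¬R ↔ P = T ↔ T = T
(((¬H ↑ Q) ↑ P) ⊕ (R → H)) ↓ (¬R ↔ P) = T ↓ T = F
Hence S1 is false.

S2: Parsed as ¬(R → H) ↔ ((¬Q ∨ P) ↔ P)

R → H = F → F = T
¬(R → H) = ¬T = F
¬Q = ¬F = T
¬Q ∨ P = T ∨ T = T
(¬Q ∨ P) ↔ P = T ↔ T = T
¬(R → H) ↔ ((¬Q ∨ P) ↔ P) = F ↔ T = F
Thus S2 is false.

S3: Formalization: (((Q → R) → P) ↑ (¬H ↓ P)) ↔ (¬Q ↔ R)

Q → R = F → F = T
(Q → R) → P = T → T = T
¬H = ¬F = T
¬H ↓ P = T ↓ T = F
((Q → R) → P) ↑ (¬H ↓ P) = T ↑ F = T
¬Q = ¬F = T
¬Q ↔ R = T ↔ F = F
(((Q → R) → P) ↑ (¬H ↓ P)) ↔ (¬Q ↔ R) = T ↔ F = F
So S3 is false.

0 of the 3 statements are true (none).

0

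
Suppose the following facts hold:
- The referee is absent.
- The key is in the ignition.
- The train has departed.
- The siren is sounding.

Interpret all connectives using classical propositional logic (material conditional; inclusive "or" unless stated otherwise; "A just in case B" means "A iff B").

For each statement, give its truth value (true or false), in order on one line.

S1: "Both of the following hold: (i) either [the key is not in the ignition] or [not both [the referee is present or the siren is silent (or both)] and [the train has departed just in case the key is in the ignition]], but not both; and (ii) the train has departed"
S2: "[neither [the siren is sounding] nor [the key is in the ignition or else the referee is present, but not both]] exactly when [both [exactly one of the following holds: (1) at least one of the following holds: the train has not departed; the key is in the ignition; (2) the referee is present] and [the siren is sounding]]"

Let Q = "the key is in the ignition" (T), P = "the referee is present" (F), S = "the siren is sounding" (T), R = "the train has departed" (T).

S1: In symbols: (~Q xor ((P | ~S) nand (R <-> Q))) & R

~Q = ~T = F
~S = ~T = F
P | ~S = F | F = F
R <-> Q = T <-> T = T
(P | ~S) nand (R <-> Q) = F nand T = T
~Q xor ((P | ~S) nand (R <-> Q)) = F xor T = T
(~Q xor ((P | ~S) nand (R <-> Q))) & R = T & T = T
So S1 is true.

S2: This is (S nor (Q xor P)) <-> (((~R | Q) xor P) & S).

Q xor P = T xor F = T
S nor (Q xor P) = T nor T = F
~R = ~T = F
~R | Q = F | T = T
(~R | Q) xor P = T xor F = T
((~R | Q) xor P) & S = T & T = T
(S nor (Q xor P)) <-> (((~R | Q) xor P) & S) = F <-> T = F
Hence S2 is false.

S1 true / S2 false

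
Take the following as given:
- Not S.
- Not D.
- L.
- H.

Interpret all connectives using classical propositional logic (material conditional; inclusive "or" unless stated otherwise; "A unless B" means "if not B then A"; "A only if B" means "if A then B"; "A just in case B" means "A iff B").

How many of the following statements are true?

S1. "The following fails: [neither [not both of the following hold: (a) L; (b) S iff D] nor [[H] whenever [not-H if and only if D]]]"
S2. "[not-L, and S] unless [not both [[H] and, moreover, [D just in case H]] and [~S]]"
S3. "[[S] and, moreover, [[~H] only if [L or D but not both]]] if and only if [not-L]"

3

S1: Formalization: ~((L nand (S <-> D)) nor ((~H <-> D) -> H))

S <-> D = F <-> F = T
L nand (S <-> D) = T nand T = F
~H = ~T = F
~H <-> D = F <-> F = T
(~H <-> D) -> H = T -> T = T
(L nand (S <-> D)) nor ((~H <-> D) -> H) = F nor T = F
~((L nand (S <-> D)) nor ((~H <-> D) -> H)) = ~F = T
Thus S1 is true.

S2: In symbols: (~L & S) | ((H & (D <-> H)) nand ~S)

~L = ~T = F
~L & S = F & F = F
D <-> H = F <-> T = F
H & (D <-> H) = T & F = F
~S = ~F = T
(H & (D <-> H)) nand ~S = F nand T = T
(~L & S) | ((H & (D <-> H)) nand ~S) = F | T = T
Thus S2 is true.

S3: This is (S & (~H -> (L xor D))) <-> ~L.

~H = ~T = F
L xor D = T xor F = T
~H -> (L xor D) = F -> T = T
S & (~H -> (L xor D)) = F & T = F
~L = ~T = F
(S & (~H -> (L xor D))) <-> ~L = F <-> F = T
Thus S3 is true.

3 of the 3 statements are true.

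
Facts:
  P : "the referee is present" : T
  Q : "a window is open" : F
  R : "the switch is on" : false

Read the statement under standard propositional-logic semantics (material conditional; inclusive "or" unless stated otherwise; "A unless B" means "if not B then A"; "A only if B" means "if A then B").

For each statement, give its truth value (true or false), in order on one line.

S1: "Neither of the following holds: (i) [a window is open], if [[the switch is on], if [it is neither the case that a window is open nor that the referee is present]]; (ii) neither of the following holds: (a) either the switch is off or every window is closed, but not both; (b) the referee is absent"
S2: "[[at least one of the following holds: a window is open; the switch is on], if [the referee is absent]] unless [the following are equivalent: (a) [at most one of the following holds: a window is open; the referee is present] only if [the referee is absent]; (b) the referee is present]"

S1 F, S2 T

S1: Parsed as (((Q ↓ P) → R) → Q) ↓ ((¬R ⊕ ¬Q) ↓ ¬P)

Q ↓ P = F ↓ T = F
(Q ↓ P) → R = F → F = T
((Q ↓ P) → R) → Q = T → F = F
¬R = ¬F = T
¬Q = ¬F = T
¬R ⊕ ¬Q = T ⊕ T = F
¬P = ¬T = F
(¬R ⊕ ¬Q) ↓ ¬P = F ↓ F = T
(((Q ↓ P) → R) → Q) ↓ ((¬R ⊕ ¬Q) ↓ ¬P) = F ↓ T = F
Thus S1 is false.

S2: This is (¬P → (Q ∨ R)) ∨ (((Q ↑ P) → ¬P) ↔ P).

¬P = ¬T = F
Q ∨ R = F ∨ F = F
¬P → (Q ∨ R) = F → F = T
Q ↑ P = F ↑ T = T
¬P = ¬T = F
(Q ↑ P) → ¬P = T → F = F
((Q ↑ P) → ¬P) ↔ P = F ↔ T = F
(¬P → (Q ∨ R)) ∨ (((Q ↑ P) → ¬P) ↔ P) = T ∨ F = T
Hence S2 is true.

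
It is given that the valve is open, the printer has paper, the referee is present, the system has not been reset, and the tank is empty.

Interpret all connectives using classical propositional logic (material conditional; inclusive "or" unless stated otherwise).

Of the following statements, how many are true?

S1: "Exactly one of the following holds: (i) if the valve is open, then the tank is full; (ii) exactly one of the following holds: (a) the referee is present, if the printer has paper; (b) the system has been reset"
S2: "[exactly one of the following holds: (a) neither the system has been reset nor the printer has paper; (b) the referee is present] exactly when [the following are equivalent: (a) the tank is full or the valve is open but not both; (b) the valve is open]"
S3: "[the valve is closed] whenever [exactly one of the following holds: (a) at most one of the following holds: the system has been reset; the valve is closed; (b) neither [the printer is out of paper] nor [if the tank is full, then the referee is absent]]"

Let P = "the valve is open" (T), U = "the tank is full" (F), Q = "the printer has paper" (T), R = "the referee is present" (T), S = "the system has been reset" (F).

S1: Parsed as (P -> U) xor ((Q -> R) xor S)

P -> U = T -> F = F
Q -> R = T -> T = T
(Q -> R) xor S = T xor F = T
(P -> U) xor ((Q -> R) xor S) = F xor T = T
Thus S1 is true.

S2: In symbols: ((S nor Q) xor R) <-> ((U xor P) <-> P)

S nor Q = F nor T = F
(S nor Q) xor R = F xor T = T
U xor P = F xor T = T
(U xor P) <-> P = T <-> T = T
((S nor Q) xor R) <-> ((U xor P) <-> P) = T <-> T = T
So S2 is true.

S3: In symbols: ((S nand ~P) xor (~Q nor (U -> ~R))) -> ~P

~P = ~T = F
S nand ~P = F nand F = T
~Q = ~T = F
~R = ~T = F
U -> ~R = F -> F = T
~Q nor (U -> ~R) = F nor T = F
(S nand ~P) xor (~Q nor (U -> ~R)) = T xor F = T
~P = ~T = F
((S nand ~P) xor (~Q nor (U -> ~R))) -> ~P = T -> F = F
Hence S3 is false.

True statements: 2.

2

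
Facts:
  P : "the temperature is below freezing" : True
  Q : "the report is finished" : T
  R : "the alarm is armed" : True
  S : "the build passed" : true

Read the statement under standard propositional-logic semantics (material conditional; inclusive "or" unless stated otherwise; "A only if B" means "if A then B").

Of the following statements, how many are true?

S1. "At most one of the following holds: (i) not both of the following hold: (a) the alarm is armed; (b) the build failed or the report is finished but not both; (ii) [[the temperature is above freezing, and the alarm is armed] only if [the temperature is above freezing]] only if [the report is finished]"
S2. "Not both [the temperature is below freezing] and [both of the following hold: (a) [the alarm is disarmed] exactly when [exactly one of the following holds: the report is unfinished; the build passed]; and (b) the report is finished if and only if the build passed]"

2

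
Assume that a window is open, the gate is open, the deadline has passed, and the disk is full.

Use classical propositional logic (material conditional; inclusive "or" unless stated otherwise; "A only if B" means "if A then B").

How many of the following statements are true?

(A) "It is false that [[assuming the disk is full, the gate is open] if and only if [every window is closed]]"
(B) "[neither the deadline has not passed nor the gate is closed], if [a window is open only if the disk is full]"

Let V = "the disk is full" (T), G = "the gate is open" (T), L = "a window is open" (T), W = "the deadline has passed" (T).

(A): This is ~((V -> G) <-> ~L).

V -> G = T -> T = T
~L = ~T = F
(V -> G) <-> ~L = T <-> F = F
~((V -> G) <-> ~L) = ~F = T
So (A) is true.

(B): Formalization: (L -> V) -> (~W nor ~G)

L -> V = T -> T = T
~W = ~T = F
~G = ~T = F
~W nor ~G = F nor F = T
(L -> V) -> (~W nor ~G) = T -> T = T
Hence (B) is true.

True statements: 2.

2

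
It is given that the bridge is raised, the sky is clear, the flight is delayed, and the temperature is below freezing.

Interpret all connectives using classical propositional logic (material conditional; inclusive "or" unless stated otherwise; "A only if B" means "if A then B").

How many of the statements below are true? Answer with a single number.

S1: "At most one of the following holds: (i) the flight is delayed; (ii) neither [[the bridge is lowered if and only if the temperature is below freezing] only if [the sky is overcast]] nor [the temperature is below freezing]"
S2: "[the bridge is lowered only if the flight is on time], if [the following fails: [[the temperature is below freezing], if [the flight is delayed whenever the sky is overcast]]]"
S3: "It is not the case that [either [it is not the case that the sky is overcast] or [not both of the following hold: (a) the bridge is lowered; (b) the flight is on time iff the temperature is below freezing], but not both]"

Let P = "the flight is delayed" (True), W = "the bridge is raised" (True), D = "the temperature is below freezing" (True), R = "the sky is overcast" (False).

S1: This is P nand (((not W iff D) -> R) nor D).

not W = not True = False
not W iff D = False iff True = False
(not W iff D) -> R = False -> False = True
((not W iff D) -> R) nor D = True nor True = False
P nand (((not W iff D) -> R) nor D) = True nand False = True
Thus S1 is true.

S2: This is not ((R -> P) -> D) -> (not W -> not P).

R -> P = False -> True = True
(R -> P) -> D = True -> True = True
not ((R -> P) -> D) = not True = False
not W = not True = False
not P = not True = False
not W -> not P = False -> False = True
not ((R -> P) -> D) -> (not W -> not P) = False -> True = True
Hence S2 is true.

S3: Formalization: not (not R xor (not W nand (not P iff D)))

not R = not False = True
not W = not True = False
not P = not True = False
not P iff D = False iff True = False
not W nand (not P iff D) = False nand False = True
not R xor (not W nand (not P iff D)) = True xor True = False
not (not R xor (not W nand (not P iff D))) = not False = True
Hence S3 is true.

True statements: 3 (S1, S2, S3).

3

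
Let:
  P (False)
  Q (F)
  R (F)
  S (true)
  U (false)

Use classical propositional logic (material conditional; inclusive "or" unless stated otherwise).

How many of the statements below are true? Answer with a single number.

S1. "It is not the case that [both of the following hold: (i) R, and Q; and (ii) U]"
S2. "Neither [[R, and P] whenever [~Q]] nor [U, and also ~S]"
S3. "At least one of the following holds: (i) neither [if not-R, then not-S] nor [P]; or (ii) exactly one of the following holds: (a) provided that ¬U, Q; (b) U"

S1: Parsed as ¬((R ∧ Q) ∧ U)

R ∧ Q = F ∧ F = F
(R ∧ Q) ∧ U = F ∧ F = F
¬((R ∧ Q) ∧ U) = ¬F = T
So S1 is true.

S2: This is (¬Q → (R ∧ P)) ↓ (U ∧ ¬S).

¬Q = ¬F = T
R ∧ P = F ∧ F = F
¬Q → (R ∧ P) = T → F = F
¬S = ¬T = F
U ∧ ¬S = F ∧ F = F
(¬Q → (R ∧ P)) ↓ (U ∧ ¬S) = F ↓ F = T
So S2 is true.

S3: This is ((¬R → ¬S) ↓ P) ∨ ((¬U → Q) ⊕ U).

¬R = ¬F = T
¬S = ¬T = F
¬R → ¬S = T → F = F
(¬R → ¬S) ↓ P = F ↓ F = T
¬U = ¬F = T
¬U → Q = T → F = F
(¬U → Q) ⊕ U = F ⊕ F = F
((¬R → ¬S) ↓ P) ∨ ((¬U → Q) ⊕ U) = T ∨ F = T
Hence S3 is true.

Count: 3.

3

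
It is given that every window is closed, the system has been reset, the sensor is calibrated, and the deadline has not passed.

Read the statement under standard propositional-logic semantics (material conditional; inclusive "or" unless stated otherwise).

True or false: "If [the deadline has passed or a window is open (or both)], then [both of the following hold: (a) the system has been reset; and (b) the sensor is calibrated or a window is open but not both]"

true

Let S = "the deadline has passed" (F), P = "a window is open" (F), Q = "the system has been reset" (T), R = "the sensor is calibrated" (T).
Parsed as (S | P) -> (Q & (R xor P))

S | P = F | F = F
R xor P = T xor F = T
Q & (R xor P) = T & T = T
(S | P) -> (Q & (R xor P)) = F -> T = T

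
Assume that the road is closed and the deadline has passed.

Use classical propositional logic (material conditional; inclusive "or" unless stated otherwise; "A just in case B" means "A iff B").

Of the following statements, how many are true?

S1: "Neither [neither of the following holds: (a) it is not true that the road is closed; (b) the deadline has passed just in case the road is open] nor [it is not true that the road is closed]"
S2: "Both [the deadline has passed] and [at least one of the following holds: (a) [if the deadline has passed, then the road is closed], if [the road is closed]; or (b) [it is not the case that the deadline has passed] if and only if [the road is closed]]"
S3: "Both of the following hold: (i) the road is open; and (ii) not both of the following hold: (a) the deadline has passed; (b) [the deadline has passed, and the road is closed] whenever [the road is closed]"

Let V = "the road is closed" (T), R = "the deadline has passed" (T).

S1: In symbols: (¬V ↓ (R ↔ ¬V)) ↓ ¬V

¬V = ¬T = F
¬V = ¬T = F
R ↔ ¬V = T ↔ F = F
¬V ↓ (R ↔ ¬V) = F ↓ F = T
¬V = ¬T = F
(¬V ↓ (R ↔ ¬V)) ↓ ¬V = T ↓ F = F
Hence S1 is false.

S2: Formalization: R ∧ ((V → (R → V)) ∨ (¬R ↔ V))

R → V = T → T = T
V → (R → V) = T → T = T
¬R = ¬T = F
¬R ↔ V = F ↔ T = F
(V → (R → V)) ∨ (¬R ↔ V) = T ∨ F = T
R ∧ ((V → (R → V)) ∨ (¬R ↔ V)) = T ∧ T = T
Hence S2 is true.

S3: Formalization: ¬V ∧ (R ↑ (V → (R ∧ V)))

¬V = ¬T = F
R ∧ V = T ∧ T = T
V → (R ∧ V) = T → T = T
R ↑ (V → (R ∧ V)) = T ↑ T = F
¬V ∧ (R ↑ (V → (R ∧ V))) = F ∧ F = F
Hence S3 is false.

1 of the 3 statements is true (S2).

1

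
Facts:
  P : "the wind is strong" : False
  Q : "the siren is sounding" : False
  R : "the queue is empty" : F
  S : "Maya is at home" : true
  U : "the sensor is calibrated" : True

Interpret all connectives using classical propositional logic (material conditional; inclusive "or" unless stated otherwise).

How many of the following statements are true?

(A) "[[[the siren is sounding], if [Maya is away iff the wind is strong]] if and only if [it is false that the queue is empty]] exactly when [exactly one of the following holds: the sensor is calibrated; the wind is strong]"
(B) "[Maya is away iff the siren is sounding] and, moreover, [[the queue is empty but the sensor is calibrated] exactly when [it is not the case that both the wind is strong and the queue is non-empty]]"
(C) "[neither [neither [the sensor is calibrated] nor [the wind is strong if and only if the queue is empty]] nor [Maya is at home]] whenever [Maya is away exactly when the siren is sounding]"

(A): Parsed as (((~S <-> P) -> Q) <-> ~R) <-> (U xor P)

~S = ~T = F
~S <-> P = F <-> F = T
(~S <-> P) -> Q = T -> F = F
~R = ~F = T
((~S <-> P) -> Q) <-> ~R = F <-> T = F
U xor P = T xor F = T
(((~S <-> P) -> Q) <-> ~R) <-> (U xor P) = F <-> T = F
Hence (A) is false.

(B): This is (~S <-> Q) & ((R & U) <-> (P nand ~R)).

~S = ~T = F
~S <-> Q = F <-> F = T
R & U = F & T = F
~R = ~F = T
P nand ~R = F nand T = T
(R & U) <-> (P nand ~R) = F <-> T = F
(~S <-> Q) & ((R & U) <-> (P nand ~R)) = T & F = F
Thus (B) is false.

(C): Formalization: (~S <-> Q) -> ((U nor (P <-> R)) nor S)

~S = ~T = F
~S <-> Q = F <-> F = T
P <-> R = F <-> F = T
U nor (P <-> R) = T nor T = F
(U nor (P <-> R)) nor S = F nor T = F
(~S <-> Q) -> ((U nor (P <-> R)) nor S) = T -> F = F
So (C) is false.

Count: 0.

0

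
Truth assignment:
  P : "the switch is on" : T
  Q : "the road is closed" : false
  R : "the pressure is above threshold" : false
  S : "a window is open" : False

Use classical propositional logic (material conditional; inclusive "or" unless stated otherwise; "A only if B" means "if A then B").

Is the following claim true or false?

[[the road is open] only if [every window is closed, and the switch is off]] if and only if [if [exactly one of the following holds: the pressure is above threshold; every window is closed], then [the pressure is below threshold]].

Values: Q=False, S=False, P=True, R=False.
Parsed as (not Q -> (not S and not P)) iff ((R xor not S) -> not R)

not Q = not False = True
not S = not False = True
not P = not True = False
not S and not P = True and False = False
not Q -> (not S and not P) = True -> False = False
not S = not False = True
R xor not S = False xor True = True
not R = not False = True
(R xor not S) -> not R = True -> True = True
(not Q -> (not S and not P)) iff ((R xor not S) -> not R) = False iff True = False

false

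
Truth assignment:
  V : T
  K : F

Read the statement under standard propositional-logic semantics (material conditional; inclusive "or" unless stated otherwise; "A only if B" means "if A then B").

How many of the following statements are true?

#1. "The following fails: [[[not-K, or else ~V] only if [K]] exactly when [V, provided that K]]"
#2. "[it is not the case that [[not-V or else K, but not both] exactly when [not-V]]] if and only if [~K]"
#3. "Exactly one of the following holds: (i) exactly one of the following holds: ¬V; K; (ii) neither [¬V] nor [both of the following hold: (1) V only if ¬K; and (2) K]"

2

#1: In symbols: ¬(((¬K ∨ ¬V) → K) ↔ (K → V))

¬K = ¬F = T
¬V = ¬T = F
¬K ∨ ¬V = T ∨ F = T
(¬K ∨ ¬V) → K = T → F = F
K → V = F → T = T
((¬K ∨ ¬V) → K) ↔ (K → V) = F ↔ T = F
¬(((¬K ∨ ¬V) → K) ↔ (K → V)) = ¬F = T
Thus #1 is true.

#2: Parsed as ¬((¬V ⊕ K) ↔ ¬V) ↔ ¬K

¬V = ¬T = F
¬V ⊕ K = F ⊕ F = F
¬V = ¬T = F
(¬V ⊕ K) ↔ ¬V = F ↔ F = T
¬((¬V ⊕ K) ↔ ¬V) = ¬T = F
¬K = ¬F = T
¬((¬V ⊕ K) ↔ ¬V) ↔ ¬K = F ↔ T = F
Hence #2 is false.

#3: This is (¬V ⊕ K) ⊕ (¬V ↓ ((V → ¬K) ∧ K)).

¬V = ¬T = F
¬V ⊕ K = F ⊕ F = F
¬V = ¬T = F
¬K = ¬F = T
V → ¬K = T → T = T
(V → ¬K) ∧ K = T ∧ F = F
¬V ↓ ((V → ¬K) ∧ K) = F ↓ F = T
(¬V ⊕ K) ⊕ (¬V ↓ ((V → ¬K) ∧ K)) = F ⊕ T = T
Thus #3 is true.

True statements: 2.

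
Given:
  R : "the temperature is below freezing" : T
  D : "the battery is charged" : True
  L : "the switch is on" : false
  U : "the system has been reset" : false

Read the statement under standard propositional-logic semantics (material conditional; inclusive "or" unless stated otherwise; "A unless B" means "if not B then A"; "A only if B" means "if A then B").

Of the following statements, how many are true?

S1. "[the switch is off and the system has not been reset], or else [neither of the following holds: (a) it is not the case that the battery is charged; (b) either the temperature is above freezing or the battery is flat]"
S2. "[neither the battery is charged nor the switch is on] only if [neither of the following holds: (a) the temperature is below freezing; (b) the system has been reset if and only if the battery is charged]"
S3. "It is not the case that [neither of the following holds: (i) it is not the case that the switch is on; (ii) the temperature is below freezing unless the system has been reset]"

3

S1: This is (~L & ~U) | (~D nor (~R | ~D)).

~L = ~F = T
~U = ~F = T
~L & ~U = T & T = T
~D = ~T = F
~R = ~T = F
~D = ~T = F
~R | ~D = F | F = F
~D nor (~R | ~D) = F nor F = T
(~L & ~U) | (~D nor (~R | ~D)) = T | T = T
Hence S1 is true.

S2: In symbols: (D nor L) -> (R nor (U <-> D))

D nor L = T nor F = F
U <-> D = F <-> T = F
R nor (U <-> D) = T nor F = F
(D nor L) -> (R nor (U <-> D)) = F -> F = T
Hence S2 is true.

S3: Formalization: ~(~L nor (R | U))

~L = ~F = T
R | U = T | F = T
~L nor (R | U) = T nor T = F
~(~L nor (R | U)) = ~F = T
Hence S3 is true.

True statements: 3 (S1, S2, S3).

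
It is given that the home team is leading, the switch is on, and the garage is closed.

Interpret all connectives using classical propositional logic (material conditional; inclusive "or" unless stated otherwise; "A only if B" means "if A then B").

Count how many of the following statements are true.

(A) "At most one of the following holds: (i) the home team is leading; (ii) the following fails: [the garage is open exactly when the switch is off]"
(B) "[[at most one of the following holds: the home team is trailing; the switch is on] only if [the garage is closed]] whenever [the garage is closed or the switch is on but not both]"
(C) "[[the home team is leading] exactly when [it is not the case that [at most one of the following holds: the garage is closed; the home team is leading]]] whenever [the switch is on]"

3

Let P = "the home team is leading" (True), R = "the garage is closed" (True), Q = "the switch is on" (True).

(A): In symbols: P nand not (not R iff not Q)

not R = not True = False
not Q = not True = False
not R iff not Q = False iff False = True
not (not R iff not Q) = not True = False
P nand not (not R iff not Q) = True nand False = True
Thus (A) is true.

(B): In symbols: (R xor Q) -> ((not P nand Q) -> R)

R xor Q = True xor True = False
not P = not True = False
not P nand Q = False nand True = True
(not P nand Q) -> R = True -> True = True
(R xor Q) -> ((not P nand Q) -> R) = False -> True = True
Hence (B) is true.

(C): In symbols: Q -> (P iff not (R nand P))

R nand P = True nand True = False
not (R nand P) = not False = True
P iff not (R nand P) = True iff True = True
Q -> (P iff not (R nand P)) = True -> True = True
Hence (C) is true.

True statements: 3 ((A), (B), (C)).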